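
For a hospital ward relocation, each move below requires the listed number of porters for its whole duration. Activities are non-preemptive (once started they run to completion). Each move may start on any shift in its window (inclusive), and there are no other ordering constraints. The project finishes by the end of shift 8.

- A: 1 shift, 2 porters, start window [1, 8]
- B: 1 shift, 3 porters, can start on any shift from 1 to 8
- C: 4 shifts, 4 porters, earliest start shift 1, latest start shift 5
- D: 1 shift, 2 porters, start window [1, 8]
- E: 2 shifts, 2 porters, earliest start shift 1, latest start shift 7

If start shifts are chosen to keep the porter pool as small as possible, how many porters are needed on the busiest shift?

4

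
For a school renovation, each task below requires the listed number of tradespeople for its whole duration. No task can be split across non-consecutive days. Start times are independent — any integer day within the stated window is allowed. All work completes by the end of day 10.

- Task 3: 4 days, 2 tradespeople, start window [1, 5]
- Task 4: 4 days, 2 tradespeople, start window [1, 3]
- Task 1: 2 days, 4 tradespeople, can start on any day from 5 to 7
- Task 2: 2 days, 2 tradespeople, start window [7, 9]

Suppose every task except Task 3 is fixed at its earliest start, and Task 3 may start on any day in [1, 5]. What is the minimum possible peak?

Task 3@1: d1:4  d2:4  d3:4  d4:4  d5:4  d6:4  d7:2  d8:2  d9:0  d10:0 → peak 4
Task 3@2: d1:2  d2:4  d3:4  d4:4  d5:6  d6:4  d7:2  d8:2  d9:0  d10:0 → peak 6
Task 3@3: d1:2  d2:2  d3:4  d4:4  d5:6  d6:6  d7:2  d8:2  d9:0  d10:0 → peak 6
Task 3@4: d1:2  d2:2  d3:2  d4:4  d5:6  d6:6  d7:4  d8:2  d9:0  d10:0 → peak 6
Task 3@5: d1:2  d2:2  d3:2  d4:2  d5:6  d6:6  d7:4  d8:4  d9:0  d10:0 → peak 6
Best is Task 3@1, peak 4.

4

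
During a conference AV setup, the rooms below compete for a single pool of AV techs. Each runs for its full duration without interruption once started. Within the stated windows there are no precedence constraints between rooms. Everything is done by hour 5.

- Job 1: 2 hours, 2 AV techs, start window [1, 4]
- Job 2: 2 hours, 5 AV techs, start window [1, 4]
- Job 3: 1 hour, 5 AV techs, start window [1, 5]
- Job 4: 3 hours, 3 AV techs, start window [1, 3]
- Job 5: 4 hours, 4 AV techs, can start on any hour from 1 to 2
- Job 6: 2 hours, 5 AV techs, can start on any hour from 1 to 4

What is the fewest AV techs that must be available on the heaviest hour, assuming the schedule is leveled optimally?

Early-start (Job 1@1, Job 2@1, Job 3@1, Job 4@1, Job 5@1, Job 6@1) gives peak 24: h1:24  h2:19  h3:7  h4:4  h5:0.
Shift Job 4→3, Job 5→2, Job 6→3.
Schedule Job 1@1, Job 2@1, Job 3@1, Job 4@3, Job 5@2, Job 6@3: h1:12  h2:11  h3:12  h4:12  h5:7 — peak 12.

12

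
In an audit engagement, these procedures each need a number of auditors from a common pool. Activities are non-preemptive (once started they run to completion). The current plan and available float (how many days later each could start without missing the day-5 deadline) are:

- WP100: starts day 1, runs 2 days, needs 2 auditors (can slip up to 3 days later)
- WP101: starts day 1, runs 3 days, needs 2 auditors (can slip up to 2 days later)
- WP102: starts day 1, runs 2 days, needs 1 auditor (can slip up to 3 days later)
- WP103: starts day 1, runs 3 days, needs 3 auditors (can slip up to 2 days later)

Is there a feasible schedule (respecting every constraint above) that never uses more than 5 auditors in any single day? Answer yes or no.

Schedule WP100@1, WP101@1, WP102@1, WP103@3: d1:5  d2:5  d3:5  d4:3  d5:3 — peak 5 ≤ 5.

yes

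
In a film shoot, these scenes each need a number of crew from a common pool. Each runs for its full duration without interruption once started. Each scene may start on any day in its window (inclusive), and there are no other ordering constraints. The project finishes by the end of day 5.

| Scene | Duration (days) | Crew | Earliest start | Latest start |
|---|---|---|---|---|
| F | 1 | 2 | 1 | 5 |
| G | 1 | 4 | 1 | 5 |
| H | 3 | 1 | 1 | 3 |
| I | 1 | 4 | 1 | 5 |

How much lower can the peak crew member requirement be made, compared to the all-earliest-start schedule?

7

Early-start peak: d1:11  d2:1  d3:1  d4:0  d5:0 ⇒ 11.
Leveled (F@1, G@4, H@1, I@5): d1:3  d2:1  d3:1  d4:4  d5:4 ⇒ 4.
Reduction 11 − 4 = 7.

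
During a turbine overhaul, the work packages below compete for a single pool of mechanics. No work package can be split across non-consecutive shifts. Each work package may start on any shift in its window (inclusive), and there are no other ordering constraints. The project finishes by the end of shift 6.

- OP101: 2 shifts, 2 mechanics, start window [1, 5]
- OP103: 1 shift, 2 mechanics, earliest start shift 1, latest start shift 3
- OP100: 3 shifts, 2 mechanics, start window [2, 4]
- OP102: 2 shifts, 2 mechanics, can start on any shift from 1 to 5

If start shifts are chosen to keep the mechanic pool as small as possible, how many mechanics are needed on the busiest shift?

Early-start (OP101@1, OP103@1, OP100@2, OP102@1) gives peak 6: s1:6  s2:6  s3:2  s4:2  s5:0  s6:0.
Shift OP102→3.
Schedule OP101@1, OP103@1, OP100@2, OP102@3: s1:4  s2:4  s3:4  s4:4  s5:0  s6:0 — peak 4.

4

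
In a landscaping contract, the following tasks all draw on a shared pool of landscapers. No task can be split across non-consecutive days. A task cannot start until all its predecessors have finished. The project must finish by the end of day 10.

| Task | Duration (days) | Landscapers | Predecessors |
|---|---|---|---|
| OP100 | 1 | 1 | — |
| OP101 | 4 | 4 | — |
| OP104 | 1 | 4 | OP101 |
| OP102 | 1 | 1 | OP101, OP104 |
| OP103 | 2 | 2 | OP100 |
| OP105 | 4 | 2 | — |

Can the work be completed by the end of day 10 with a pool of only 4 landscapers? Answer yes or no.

yes

Schedule OP100@1, OP101@2, OP104@6, OP102@7, OP103@8, OP105@7: d1:1  d2:4  d3:4  d4:4  d5:4  d6:4  d7:3  d8:4  d9:4  d10:2 — peak 4 ≤ 4.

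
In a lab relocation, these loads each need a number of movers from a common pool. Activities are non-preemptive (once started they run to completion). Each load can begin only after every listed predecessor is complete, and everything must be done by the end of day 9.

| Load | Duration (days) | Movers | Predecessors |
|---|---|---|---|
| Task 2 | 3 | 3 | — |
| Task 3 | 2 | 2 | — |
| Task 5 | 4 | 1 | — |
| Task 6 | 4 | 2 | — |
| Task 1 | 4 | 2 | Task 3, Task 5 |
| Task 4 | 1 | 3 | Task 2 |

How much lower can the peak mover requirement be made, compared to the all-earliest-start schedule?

Early-start peak: d1:8  d2:8  d3:6  d4:6  d5:2  d6:2  d7:2  d8:2  d9:0 ⇒ 8.
Leveled (Task 2@1, Task 3@4, Task 5@1, Task 6@4, Task 1@6, Task 4@8): d1:4  d2:4  d3:4  d4:5  d5:4  d6:4  d7:4  d8:5  d9:2 ⇒ 5.
Reduction 8 − 5 = 3.

3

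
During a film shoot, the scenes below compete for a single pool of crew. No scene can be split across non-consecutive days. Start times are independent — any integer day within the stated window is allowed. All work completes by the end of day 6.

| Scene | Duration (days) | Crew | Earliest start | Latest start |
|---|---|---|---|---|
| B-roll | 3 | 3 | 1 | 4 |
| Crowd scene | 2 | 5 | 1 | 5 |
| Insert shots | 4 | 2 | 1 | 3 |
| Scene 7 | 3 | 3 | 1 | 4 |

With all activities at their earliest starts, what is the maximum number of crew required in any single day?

Early-start schedule: B-roll@1, Crowd scene@1, Insert shots@1, Scene 7@1.
Load per day: day 1: 13, day 2: 13, day 3: 8, day 4: 2, day 5: 0, day 6: 0.
Peak is 13.

13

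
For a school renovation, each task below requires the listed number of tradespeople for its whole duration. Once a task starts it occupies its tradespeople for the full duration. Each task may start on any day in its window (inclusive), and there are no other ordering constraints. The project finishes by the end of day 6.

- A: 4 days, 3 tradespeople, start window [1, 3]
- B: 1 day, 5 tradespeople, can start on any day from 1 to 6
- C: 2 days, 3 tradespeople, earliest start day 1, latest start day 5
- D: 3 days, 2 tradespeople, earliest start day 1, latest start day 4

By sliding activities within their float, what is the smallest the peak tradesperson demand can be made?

6

Early-start (A@1, B@1, C@1, D@1) gives peak 13: d1:13  d2:8  d3:5  d4:3  d5:0  d6:0.
Shift B→6, D→3.
Schedule A@1, B@6, C@1, D@3: d1:6  d2:6  d3:5  d4:5  d5:2  d6:5 — peak 6.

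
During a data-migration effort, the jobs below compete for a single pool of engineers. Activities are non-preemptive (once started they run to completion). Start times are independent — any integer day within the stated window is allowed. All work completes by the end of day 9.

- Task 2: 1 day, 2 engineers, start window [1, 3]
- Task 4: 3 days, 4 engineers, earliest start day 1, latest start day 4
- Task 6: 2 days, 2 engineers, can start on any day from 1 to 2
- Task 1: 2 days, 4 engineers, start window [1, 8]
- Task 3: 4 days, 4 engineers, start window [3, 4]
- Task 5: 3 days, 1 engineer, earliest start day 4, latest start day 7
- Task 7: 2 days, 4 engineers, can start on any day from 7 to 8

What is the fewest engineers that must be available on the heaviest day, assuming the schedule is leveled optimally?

Early-start (Task 2@1, Task 4@1, Task 6@1, Task 1@1, Task 3@3, Task 5@4, Task 7@7) gives peak 12: d1:12  d2:10  d3:8  d4:5  d5:5  d6:5  d7:4  d8:4  d9:0.
Shift Task 1→3, Task 3→4, Task 5→5, Task 7→8.
Schedule Task 2@1, Task 4@1, Task 6@1, Task 1@3, Task 3@4, Task 5@5, Task 7@8: d1:8  d2:6  d3:8  d4:8  d5:5  d6:5  d7:5  d8:4  d9:4 — peak 8.

8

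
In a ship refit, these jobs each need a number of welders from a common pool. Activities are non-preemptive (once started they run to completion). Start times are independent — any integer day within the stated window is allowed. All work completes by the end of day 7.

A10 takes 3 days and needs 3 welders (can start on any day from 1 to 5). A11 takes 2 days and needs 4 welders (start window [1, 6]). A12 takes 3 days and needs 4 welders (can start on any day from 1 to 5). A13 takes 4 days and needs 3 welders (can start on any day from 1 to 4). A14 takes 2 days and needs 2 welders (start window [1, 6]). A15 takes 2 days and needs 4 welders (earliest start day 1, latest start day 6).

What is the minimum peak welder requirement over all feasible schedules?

Early-start (A10@1, A11@1, A12@1, A13@1, A14@1, A15@1) gives peak 20: d1:20  d2:20  d3:10  d4:3  d5:0  d6:0  d7:0.
Shift A11→4, A12→5, A15→6.
Schedule A10@1, A11@4, A12@5, A13@1, A14@1, A15@6: d1:8  d2:8  d3:6  d4:7  d5:8  d6:8  d7:8 — peak 8.
Total welder-days = 53 over 7 days ⇒ peak ≥ ⌈53/7⌉ = 8, so 8 is optimal.

8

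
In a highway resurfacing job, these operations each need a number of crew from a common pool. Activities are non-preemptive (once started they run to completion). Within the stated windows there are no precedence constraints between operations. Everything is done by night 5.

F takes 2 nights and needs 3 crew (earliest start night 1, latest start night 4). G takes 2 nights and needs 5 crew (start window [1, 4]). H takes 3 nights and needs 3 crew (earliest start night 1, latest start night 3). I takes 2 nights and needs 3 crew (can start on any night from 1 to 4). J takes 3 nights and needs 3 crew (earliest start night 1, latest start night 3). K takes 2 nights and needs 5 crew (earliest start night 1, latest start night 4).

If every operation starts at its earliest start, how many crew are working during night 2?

At early start, night 2 has: F, G, H, I, J, K.
Demand: 3 + 5 + 3 + 3 + 3 + 5 = 22.

22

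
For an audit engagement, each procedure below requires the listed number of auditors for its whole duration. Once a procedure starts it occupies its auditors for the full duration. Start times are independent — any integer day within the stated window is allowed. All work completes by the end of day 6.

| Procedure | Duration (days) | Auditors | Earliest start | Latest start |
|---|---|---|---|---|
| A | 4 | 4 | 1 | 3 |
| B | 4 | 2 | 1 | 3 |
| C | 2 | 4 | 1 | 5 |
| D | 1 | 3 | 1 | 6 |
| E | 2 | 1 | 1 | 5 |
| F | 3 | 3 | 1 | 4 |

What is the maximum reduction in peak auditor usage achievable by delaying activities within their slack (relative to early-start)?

Early-start peak: d1:17  d2:14  d3:9  d4:6  d5:0  d6:0 ⇒ 17.
Leveled (A@1, B@1, C@5, D@1, E@2, F@4): d1:9  d2:7  d3:7  d4:9  d5:7  d6:7 ⇒ 9.
Reduction 17 − 9 = 8.

8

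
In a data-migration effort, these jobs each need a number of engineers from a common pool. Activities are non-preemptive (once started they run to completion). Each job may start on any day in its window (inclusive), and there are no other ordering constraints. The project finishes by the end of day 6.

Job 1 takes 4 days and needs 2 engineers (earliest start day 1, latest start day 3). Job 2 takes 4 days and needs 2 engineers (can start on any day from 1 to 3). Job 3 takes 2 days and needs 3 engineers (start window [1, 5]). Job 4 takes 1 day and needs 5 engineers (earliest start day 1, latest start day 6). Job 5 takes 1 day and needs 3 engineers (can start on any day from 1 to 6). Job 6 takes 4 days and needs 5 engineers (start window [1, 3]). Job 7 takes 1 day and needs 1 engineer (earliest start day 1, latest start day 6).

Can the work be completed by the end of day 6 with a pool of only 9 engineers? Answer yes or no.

yes

Schedule Job 1@1, Job 2@1, Job 3@5, Job 4@1, Job 5@2, Job 6@3, Job 7@2: d1:9  d2:8  d3:9  d4:9  d5:8  d6:8 — peak 9 ≤ 9.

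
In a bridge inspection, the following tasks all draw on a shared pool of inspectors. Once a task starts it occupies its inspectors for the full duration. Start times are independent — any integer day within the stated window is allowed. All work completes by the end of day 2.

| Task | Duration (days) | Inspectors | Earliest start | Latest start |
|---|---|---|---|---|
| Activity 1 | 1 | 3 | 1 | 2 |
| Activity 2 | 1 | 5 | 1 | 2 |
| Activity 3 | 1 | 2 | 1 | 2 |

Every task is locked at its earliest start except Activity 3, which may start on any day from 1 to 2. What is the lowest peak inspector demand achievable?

8

Activity 3@1: d1:10  d2:0 → peak 10
Activity 3@2: d1:8  d2:2 → peak 8
Best is Activity 3@2, peak 8.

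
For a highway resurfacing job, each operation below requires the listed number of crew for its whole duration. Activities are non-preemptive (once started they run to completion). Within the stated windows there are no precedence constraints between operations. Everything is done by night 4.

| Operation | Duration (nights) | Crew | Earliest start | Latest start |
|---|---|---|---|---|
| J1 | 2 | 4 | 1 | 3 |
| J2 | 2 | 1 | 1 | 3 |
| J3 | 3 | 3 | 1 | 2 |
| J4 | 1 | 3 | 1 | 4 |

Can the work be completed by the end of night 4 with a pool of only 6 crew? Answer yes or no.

The minimum achievable peak is 7; 6 < 7, so no feasible schedule stays within the cap.

no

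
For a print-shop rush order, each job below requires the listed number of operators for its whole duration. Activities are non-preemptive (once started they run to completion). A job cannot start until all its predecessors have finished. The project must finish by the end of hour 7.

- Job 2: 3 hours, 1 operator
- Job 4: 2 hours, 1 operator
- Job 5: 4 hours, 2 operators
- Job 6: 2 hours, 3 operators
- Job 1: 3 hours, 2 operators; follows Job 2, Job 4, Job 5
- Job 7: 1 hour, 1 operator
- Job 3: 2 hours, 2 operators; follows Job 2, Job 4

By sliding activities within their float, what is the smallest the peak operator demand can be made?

5

Early-start (Job 2@1, Job 4@1, Job 5@1, Job 6@1, Job 1@5, Job 7@1, Job 3@4) gives peak 8: h1:8  h2:7  h3:3  h4:4  h5:4  h6:2  h7:2.
Shift Job 6→4, Job 3→6.
Schedule Job 2@1, Job 4@1, Job 5@1, Job 6@4, Job 1@5, Job 7@1, Job 3@6: h1:5  h2:4  h3:3  h4:5  h5:5  h6:4  h7:4 — peak 5.
Total operator-hours = 30 over 7 hours ⇒ peak ≥ ⌈30/7⌉ = 5, so 5 is optimal.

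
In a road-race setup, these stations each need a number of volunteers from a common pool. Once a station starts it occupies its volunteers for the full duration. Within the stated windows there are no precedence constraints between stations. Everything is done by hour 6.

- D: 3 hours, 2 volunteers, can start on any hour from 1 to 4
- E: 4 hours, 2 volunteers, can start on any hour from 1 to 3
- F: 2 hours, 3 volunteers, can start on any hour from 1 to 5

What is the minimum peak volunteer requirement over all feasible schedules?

4

Early-start (D@1, E@1, F@1) gives peak 7: h1:7  h2:7  h3:4  h4:2  h5:0  h6:0.
Shift F→5.
Schedule D@1, E@1, F@5: h1:4  h2:4  h3:4  h4:2  h5:3  h6:3 — peak 4.
Total volunteer-hours = 20 over 6 hours ⇒ peak ≥ ⌈20/6⌉ = 4, so 4 is optimal.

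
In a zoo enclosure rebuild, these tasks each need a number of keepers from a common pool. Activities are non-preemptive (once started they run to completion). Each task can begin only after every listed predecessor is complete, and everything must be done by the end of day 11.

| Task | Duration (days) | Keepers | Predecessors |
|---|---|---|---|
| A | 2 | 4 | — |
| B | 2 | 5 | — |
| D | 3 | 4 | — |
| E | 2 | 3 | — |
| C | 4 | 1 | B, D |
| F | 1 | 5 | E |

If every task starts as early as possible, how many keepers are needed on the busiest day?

16

Early-start schedule: A@1, B@1, D@1, E@1, C@4, F@3.
Load per day: day 1: 16, day 2: 16, day 3: 9, day 4: 1, day 5: 1, day 6: 1, day 7: 1, day 8: 0, day 9: 0, day 10: 0, day 11: 0.
Peak is 16.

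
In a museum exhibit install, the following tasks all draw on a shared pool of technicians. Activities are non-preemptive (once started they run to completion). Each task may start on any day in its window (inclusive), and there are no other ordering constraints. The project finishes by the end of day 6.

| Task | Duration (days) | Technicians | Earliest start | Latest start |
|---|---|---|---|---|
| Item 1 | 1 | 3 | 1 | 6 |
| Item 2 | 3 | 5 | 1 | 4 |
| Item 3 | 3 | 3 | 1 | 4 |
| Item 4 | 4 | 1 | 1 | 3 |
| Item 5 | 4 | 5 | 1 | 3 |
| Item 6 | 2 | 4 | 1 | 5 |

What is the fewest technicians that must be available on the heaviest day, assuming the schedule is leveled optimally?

11

Early-start (Item 1@1, Item 2@1, Item 3@1, Item 4@1, Item 5@1, Item 6@1) gives peak 21: d1:21  d2:18  d3:14  d4:6  d5:0  d6:0.
Shift Item 2→4, Item 5→3.
Schedule Item 1@1, Item 2@4, Item 3@1, Item 4@1, Item 5@3, Item 6@1: d1:11  d2:8  d3:9  d4:11  d5:10  d6:10 — peak 11.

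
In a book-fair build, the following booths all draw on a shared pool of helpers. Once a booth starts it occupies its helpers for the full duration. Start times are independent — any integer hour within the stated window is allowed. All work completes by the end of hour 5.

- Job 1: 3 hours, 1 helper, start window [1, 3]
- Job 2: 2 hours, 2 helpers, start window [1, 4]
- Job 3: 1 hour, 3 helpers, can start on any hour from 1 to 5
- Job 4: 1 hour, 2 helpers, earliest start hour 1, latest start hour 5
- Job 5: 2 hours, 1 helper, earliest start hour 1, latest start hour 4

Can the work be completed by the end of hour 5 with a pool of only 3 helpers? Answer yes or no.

yes

Schedule Job 1@1, Job 2@1, Job 3@5, Job 4@4, Job 5@3: h1:3  h2:3  h3:2  h4:3  h5:3 — peak 3 ≤ 3.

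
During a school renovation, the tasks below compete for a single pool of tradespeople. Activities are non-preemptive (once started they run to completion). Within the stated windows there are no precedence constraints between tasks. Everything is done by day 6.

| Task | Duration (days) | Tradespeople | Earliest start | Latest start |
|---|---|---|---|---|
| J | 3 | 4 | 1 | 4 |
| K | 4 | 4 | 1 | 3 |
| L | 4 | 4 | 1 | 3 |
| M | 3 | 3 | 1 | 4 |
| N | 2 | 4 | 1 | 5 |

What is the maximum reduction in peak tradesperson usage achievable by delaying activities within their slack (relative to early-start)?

Early-start peak: d1:19  d2:19  d3:15  d4:8  d5:0  d6:0 ⇒ 19.
Leveled (J@1, K@1, L@1, M@4, N@5): d1:12  d2:12  d3:12  d4:11  d5:7  d6:7 ⇒ 12.
Reduction 19 − 12 = 7.

7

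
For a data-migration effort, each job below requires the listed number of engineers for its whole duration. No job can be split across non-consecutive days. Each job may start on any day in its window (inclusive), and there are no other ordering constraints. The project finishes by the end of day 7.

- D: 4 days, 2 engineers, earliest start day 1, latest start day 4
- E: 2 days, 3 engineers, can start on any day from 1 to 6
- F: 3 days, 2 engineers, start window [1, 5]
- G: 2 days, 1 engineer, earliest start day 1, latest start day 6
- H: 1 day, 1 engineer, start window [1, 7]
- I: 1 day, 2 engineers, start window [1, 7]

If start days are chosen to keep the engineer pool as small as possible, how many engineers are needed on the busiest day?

Early-start (D@1, E@1, F@1, G@1, H@1, I@1) gives peak 11: d1:11  d2:8  d3:4  d4:2  d5:0  d6:0  d7:0.
Shift E→5, G→4, H→4, I→7.
Schedule D@1, E@5, F@1, G@4, H@4, I@7: d1:4  d2:4  d3:4  d4:4  d5:4  d6:3  d7:2 — peak 4.
Total engineer-days = 25 over 7 days ⇒ peak ≥ ⌈25/7⌉ = 4, so 4 is optimal.

4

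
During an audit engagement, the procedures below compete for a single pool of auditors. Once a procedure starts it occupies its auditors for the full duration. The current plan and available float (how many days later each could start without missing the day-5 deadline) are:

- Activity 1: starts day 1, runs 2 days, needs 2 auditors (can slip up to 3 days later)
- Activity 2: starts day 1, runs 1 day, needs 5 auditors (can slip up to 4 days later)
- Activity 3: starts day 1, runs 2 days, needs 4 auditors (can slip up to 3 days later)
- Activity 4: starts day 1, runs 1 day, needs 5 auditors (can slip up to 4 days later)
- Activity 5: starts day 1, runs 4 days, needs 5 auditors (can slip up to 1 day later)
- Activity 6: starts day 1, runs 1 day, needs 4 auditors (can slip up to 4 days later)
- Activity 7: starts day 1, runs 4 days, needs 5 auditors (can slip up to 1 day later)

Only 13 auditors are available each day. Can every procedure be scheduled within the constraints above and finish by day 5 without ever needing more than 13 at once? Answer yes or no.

no

Total auditor-days = 66; over 5 days the average is 66/5 > 13, so some day must exceed 13.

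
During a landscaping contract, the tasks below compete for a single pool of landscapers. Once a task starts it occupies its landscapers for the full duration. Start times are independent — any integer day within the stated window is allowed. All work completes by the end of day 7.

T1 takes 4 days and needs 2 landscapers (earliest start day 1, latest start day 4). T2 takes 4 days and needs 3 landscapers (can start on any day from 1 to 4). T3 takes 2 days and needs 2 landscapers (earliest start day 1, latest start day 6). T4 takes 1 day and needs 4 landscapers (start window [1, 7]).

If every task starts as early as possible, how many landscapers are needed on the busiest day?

11

Early-start schedule: T1@1, T2@1, T3@1, T4@1.
Load per day: day 1: 11, day 2: 7, day 3: 5, day 4: 5, day 5: 0, day 6: 0, day 7: 0.
Peak is 11.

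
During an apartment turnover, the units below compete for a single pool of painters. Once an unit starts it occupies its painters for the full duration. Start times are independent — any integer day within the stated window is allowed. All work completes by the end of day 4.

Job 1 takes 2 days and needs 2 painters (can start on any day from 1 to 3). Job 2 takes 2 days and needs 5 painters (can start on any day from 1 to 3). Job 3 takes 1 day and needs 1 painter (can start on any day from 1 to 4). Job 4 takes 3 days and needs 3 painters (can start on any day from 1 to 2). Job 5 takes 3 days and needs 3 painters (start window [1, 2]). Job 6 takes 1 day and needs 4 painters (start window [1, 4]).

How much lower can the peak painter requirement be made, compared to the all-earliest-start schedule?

7

Early-start peak: d1:18  d2:13  d3:6  d4:0 ⇒ 18.
Leveled (Job 1@1, Job 2@3, Job 3@1, Job 4@1, Job 5@1, Job 6@4): d1:9  d2:8  d3:11  d4:9 ⇒ 11.
Reduction 18 − 11 = 7.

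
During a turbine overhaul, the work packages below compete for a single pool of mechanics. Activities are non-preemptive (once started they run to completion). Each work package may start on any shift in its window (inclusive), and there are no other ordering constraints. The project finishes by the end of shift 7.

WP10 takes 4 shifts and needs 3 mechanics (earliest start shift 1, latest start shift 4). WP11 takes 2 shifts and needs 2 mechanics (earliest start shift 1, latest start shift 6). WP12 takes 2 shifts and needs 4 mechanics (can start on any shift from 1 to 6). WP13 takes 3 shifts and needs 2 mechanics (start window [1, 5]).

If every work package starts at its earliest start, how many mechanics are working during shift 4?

3

At early start, shift 4 has: WP10.
Demand: 3 = 3.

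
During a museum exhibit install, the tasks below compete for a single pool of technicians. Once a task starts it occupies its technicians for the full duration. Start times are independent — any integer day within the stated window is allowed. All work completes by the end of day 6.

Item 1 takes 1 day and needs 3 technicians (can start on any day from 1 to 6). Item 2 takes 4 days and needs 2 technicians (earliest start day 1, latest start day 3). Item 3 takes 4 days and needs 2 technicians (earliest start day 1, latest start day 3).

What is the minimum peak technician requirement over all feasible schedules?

4

Early-start (Item 1@1, Item 2@1, Item 3@1) gives peak 7: d1:7  d2:4  d3:4  d4:4  d5:0  d6:0.
Shift Item 2→2, Item 3→2.
Schedule Item 1@1, Item 2@2, Item 3@2: d1:3  d2:4  d3:4  d4:4  d5:4  d6:0 — peak 4.
Total technician-days = 19 over 6 days ⇒ peak ≥ ⌈19/6⌉ = 4, so 4 is optimal.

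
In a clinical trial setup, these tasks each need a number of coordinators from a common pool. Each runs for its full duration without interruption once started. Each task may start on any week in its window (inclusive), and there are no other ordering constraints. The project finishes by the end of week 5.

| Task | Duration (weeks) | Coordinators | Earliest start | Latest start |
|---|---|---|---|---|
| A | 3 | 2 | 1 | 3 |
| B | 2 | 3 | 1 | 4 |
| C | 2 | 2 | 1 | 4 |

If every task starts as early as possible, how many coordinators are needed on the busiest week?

7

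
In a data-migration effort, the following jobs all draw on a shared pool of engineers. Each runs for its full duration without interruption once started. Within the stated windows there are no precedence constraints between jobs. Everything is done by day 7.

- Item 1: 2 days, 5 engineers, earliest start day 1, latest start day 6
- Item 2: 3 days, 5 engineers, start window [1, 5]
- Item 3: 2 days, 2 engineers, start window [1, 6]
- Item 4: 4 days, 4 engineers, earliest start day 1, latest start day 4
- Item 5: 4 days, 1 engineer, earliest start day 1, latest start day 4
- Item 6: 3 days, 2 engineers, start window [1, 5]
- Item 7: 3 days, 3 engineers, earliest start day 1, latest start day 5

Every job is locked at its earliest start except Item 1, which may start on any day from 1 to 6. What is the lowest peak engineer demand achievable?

17

Item 1@1: d1:22  d2:22  d3:15  d4:5  d5:0  d6:0  d7:0 → peak 22
Item 1@2: d1:17  d2:22  d3:20  d4:5  d5:0  d6:0  d7:0 → peak 22
Item 1@3: d1:17  d2:17  d3:20  d4:10  d5:0  d6:0  d7:0 → peak 20
Item 1@4: d1:17  d2:17  d3:15  d4:10  d5:5  d6:0  d7:0 → peak 17
Item 1@5: d1:17  d2:17  d3:15  d4:5  d5:5  d6:5  d7:0 → peak 17
Item 1@6: d1:17  d2:17  d3:15  d4:5  d5:0  d6:5  d7:5 → peak 17
Best is Item 1@4, peak 17.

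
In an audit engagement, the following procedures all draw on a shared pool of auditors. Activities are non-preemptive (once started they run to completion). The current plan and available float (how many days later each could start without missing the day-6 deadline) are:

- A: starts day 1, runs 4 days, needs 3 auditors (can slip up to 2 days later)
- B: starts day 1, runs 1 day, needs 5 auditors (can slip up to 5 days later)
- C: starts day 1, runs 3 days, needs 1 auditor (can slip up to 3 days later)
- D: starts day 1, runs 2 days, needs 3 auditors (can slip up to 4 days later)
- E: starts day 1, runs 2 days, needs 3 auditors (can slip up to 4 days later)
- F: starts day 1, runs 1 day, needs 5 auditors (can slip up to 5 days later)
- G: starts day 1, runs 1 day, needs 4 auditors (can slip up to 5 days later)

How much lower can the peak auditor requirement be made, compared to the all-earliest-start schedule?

Early-start peak: d1:24  d2:10  d3:4  d4:3  d5:0  d6:0 ⇒ 24.
Leveled (A@1, B@1, C@2, D@2, E@4, F@5, G@6): d1:8  d2:7  d3:7  d4:7  d5:8  d6:4 ⇒ 8.
Reduction 24 − 8 = 16.

16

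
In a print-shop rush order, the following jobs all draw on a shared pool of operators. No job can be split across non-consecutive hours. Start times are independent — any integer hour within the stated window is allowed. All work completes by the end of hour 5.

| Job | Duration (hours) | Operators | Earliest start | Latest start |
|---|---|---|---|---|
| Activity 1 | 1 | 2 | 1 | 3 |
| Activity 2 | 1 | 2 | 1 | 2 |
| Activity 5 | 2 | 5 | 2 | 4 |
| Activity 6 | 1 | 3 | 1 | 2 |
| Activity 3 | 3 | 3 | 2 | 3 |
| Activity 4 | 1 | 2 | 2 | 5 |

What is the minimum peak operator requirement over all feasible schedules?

8

Early-start (Activity 1@1, Activity 2@1, Activity 5@2, Activity 6@1, Activity 3@2, Activity 4@2) gives peak 10: h1:7  h2:10  h3:8  h4:3  h5:0.
Shift Activity 4→4.
Schedule Activity 1@1, Activity 2@1, Activity 5@2, Activity 6@1, Activity 3@2, Activity 4@4: h1:7  h2:8  h3:8  h4:5  h5:0 — peak 8.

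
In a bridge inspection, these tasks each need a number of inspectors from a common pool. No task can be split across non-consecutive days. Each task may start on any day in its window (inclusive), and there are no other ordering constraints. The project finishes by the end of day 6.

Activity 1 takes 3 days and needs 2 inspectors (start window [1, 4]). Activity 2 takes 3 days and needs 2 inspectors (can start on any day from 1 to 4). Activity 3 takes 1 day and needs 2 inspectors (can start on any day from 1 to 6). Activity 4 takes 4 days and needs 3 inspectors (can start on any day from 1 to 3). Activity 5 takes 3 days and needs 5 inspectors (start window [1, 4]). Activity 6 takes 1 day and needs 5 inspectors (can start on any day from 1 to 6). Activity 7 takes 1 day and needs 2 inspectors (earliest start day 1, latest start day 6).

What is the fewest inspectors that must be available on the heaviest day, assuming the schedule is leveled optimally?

Early-start (Activity 1@1, Activity 2@1, Activity 3@1, Activity 4@1, Activity 5@1, Activity 6@1, Activity 7@1) gives peak 21: d1:21  d2:12  d3:12  d4:3  d5:0  d6:0.
Shift Activity 4→3, Activity 5→4, Activity 6→2.
Schedule Activity 1@1, Activity 2@1, Activity 3@1, Activity 4@3, Activity 5@4, Activity 6@2, Activity 7@1: d1:8  d2:9  d3:7  d4:8  d5:8  d6:8 — peak 9.

9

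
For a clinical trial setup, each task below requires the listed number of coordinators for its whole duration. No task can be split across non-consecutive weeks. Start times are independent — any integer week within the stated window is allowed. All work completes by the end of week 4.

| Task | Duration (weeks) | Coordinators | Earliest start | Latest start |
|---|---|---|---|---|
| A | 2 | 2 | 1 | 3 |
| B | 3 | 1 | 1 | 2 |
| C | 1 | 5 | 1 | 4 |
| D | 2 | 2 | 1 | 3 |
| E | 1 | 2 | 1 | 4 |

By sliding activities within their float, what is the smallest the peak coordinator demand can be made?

Early-start (A@1, B@1, C@1, D@1, E@1) gives peak 12: w1:12  w2:5  w3:1  w4:0.
Shift C→4, E→3.
Schedule A@1, B@1, C@4, D@1, E@3: w1:5  w2:5  w3:3  w4:5 — peak 5.
Total coordinator-weeks = 18 over 4 weeks ⇒ peak ≥ ⌈18/4⌉ = 5, so 5 is optimal.

5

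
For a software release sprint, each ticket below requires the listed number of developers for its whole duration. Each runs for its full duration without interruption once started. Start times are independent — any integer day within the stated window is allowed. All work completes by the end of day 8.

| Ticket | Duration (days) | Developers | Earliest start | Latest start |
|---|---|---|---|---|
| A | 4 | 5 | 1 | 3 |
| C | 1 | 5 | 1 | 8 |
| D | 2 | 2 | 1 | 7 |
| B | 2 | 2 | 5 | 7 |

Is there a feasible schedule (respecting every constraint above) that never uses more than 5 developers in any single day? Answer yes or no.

Schedule A@1, C@5, D@6, B@6: d1:5  d2:5  d3:5  d4:5  d5:5  d6:4  d7:4  d8:0 — peak 5 ≤ 5.

yes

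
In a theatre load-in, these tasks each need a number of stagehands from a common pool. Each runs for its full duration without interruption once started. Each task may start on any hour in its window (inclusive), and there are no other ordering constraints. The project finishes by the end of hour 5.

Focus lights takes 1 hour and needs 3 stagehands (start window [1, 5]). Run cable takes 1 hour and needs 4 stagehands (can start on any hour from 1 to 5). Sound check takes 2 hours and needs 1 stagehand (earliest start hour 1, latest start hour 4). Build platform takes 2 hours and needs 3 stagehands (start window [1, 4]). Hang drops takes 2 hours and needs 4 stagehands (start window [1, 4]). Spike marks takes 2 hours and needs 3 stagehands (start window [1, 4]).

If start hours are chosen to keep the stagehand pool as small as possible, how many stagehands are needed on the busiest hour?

Early-start (Focus lights@1, Run cable@1, Sound check@1, Build platform@1, Hang drops@1, Spike marks@1) gives peak 18: h1:18  h2:11  h3:0  h4:0  h5:0.
Shift Sound check→2, Build platform→2, Hang drops→4, Spike marks→2.
Schedule Focus lights@1, Run cable@1, Sound check@2, Build platform@2, Hang drops@4, Spike marks@2: h1:7  h2:7  h3:7  h4:4  h5:4 — peak 7.

7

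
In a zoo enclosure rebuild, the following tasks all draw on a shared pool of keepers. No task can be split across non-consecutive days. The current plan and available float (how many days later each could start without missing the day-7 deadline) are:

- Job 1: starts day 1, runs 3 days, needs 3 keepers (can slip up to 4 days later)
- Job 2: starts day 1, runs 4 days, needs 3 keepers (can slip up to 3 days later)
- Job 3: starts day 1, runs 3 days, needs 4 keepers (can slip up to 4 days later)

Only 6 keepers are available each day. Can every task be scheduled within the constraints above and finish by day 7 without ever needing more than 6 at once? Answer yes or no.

Schedule Job 1@1, Job 2@1, Job 3@5: d1:6  d2:6  d3:6  d4:3  d5:4  d6:4  d7:4 — peak 6 ≤ 6.

yes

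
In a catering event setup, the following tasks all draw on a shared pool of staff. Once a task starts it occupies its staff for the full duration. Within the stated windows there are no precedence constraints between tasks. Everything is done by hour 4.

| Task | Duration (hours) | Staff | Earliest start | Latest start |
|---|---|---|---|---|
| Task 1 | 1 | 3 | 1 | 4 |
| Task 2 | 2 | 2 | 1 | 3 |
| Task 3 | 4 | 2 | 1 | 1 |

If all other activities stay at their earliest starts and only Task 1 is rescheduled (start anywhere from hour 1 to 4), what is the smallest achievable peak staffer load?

Task 1@1: h1:7  h2:4  h3:2  h4:2 → peak 7
Task 1@2: h1:4  h2:7  h3:2  h4:2 → peak 7
Task 1@3: h1:4  h2:4  h3:5  h4:2 → peak 5
Task 1@4: h1:4  h2:4  h3:2  h4:5 → peak 5
Best is Task 1@3, peak 5.

5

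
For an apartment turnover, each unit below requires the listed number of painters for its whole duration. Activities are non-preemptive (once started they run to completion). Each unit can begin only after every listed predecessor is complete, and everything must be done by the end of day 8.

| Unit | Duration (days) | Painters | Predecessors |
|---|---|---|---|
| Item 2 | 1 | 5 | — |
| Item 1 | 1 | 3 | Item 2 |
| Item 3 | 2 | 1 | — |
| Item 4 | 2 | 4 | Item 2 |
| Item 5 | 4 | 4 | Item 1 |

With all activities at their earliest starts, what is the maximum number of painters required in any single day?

Early-start schedule: Item 2@1, Item 1@2, Item 3@1, Item 4@2, Item 5@3.
Load per day: day 1: 6, day 2: 8, day 3: 8, day 4: 4, day 5: 4, day 6: 4, day 7: 0, day 8: 0.
Peak is 8.

8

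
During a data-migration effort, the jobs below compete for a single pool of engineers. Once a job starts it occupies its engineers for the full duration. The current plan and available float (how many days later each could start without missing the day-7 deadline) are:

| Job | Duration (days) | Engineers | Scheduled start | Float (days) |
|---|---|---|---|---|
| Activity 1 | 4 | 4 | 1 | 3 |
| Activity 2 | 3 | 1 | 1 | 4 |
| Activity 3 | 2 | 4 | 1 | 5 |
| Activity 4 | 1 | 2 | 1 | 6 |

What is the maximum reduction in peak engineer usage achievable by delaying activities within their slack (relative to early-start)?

Early-start peak: d1:11  d2:9  d3:5  d4:4  d5:0  d6:0  d7:0 ⇒ 11.
Leveled (Activity 1@1, Activity 2@1, Activity 3@5, Activity 4@7): d1:5  d2:5  d3:5  d4:4  d5:4  d6:4  d7:2 ⇒ 5.
Reduction 11 − 5 = 6.

6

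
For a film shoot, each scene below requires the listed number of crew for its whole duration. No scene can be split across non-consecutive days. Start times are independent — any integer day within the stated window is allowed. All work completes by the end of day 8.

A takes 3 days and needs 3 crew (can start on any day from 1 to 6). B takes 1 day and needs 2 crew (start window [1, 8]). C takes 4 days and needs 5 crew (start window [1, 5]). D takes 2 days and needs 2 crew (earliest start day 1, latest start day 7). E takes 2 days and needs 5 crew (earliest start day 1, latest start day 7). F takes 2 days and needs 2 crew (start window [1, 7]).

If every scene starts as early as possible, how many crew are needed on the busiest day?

Early-start schedule: A@1, B@1, C@1, D@1, E@1, F@1.
Load per day: day 1: 19, day 2: 17, day 3: 8, day 4: 5, day 5: 0, day 6: 0, day 7: 0, day 8: 0.
Peak is 19.

19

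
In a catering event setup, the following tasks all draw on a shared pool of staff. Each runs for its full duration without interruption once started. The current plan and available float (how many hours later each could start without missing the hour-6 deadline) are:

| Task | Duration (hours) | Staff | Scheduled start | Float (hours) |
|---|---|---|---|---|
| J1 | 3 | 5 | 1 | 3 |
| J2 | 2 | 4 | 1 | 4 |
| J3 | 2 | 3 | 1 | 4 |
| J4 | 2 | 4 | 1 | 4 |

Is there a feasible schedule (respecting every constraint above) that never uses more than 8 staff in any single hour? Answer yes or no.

Schedule J1@1, J2@4, J3@1, J4@4: h1:8  h2:8  h3:5  h4:8  h5:8  h6:0 — peak 8 ≤ 8.

yes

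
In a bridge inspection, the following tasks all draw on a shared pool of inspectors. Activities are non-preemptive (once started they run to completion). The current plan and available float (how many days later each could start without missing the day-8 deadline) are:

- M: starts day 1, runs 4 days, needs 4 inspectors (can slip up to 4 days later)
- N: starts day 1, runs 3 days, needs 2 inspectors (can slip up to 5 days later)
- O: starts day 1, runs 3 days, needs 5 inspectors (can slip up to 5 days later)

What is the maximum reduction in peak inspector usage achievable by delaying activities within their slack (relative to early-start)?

5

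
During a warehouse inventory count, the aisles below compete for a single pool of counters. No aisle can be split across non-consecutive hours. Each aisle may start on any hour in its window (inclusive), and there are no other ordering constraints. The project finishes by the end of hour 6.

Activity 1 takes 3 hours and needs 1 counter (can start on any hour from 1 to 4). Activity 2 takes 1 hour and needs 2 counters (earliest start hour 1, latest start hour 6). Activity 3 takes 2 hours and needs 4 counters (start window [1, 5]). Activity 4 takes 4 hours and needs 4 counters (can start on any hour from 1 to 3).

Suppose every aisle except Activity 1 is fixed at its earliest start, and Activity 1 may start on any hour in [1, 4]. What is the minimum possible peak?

10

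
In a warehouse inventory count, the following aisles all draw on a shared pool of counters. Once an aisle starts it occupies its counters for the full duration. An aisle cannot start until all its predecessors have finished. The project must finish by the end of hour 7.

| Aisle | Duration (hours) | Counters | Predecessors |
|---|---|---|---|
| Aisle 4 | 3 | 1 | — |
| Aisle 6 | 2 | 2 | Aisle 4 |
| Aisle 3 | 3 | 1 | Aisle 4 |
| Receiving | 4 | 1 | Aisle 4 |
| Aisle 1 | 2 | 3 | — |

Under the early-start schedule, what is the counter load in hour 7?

1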